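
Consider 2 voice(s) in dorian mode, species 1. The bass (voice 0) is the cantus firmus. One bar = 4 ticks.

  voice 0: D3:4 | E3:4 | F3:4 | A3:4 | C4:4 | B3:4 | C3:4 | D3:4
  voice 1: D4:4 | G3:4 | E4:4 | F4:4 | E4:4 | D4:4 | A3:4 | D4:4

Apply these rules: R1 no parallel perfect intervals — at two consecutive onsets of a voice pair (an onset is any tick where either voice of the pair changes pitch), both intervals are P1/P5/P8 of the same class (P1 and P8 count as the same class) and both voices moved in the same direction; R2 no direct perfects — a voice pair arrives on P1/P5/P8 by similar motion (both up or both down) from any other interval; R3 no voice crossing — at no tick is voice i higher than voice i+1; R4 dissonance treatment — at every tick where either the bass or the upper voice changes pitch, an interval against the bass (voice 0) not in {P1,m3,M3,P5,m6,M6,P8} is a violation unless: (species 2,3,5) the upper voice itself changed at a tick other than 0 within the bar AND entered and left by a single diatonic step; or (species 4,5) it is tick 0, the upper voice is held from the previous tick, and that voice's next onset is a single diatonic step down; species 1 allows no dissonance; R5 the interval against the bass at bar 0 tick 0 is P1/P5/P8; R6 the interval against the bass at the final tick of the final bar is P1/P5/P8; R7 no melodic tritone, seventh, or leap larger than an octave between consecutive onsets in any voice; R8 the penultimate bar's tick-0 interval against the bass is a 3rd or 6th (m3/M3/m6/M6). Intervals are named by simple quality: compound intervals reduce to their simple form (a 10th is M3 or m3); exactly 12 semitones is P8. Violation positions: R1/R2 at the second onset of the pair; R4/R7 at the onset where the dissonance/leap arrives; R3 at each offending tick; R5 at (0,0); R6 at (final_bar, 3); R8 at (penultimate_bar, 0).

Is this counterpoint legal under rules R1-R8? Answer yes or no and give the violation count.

bar 0: v0=D3 v1=D4 (P8)
bar 1: v0=E3 v1=G3 (m3)
bar 2: v0=F3 v1=E4 (M7)
bar 3: v0=A3 v1=F4 (m6)
bar 4: v0=C4 v1=E4 (M3)
bar 5: v0=B3 v1=D4 (m3)
bar 6: v0=C3 v1=A3 (M6)
bar 7: v0=D3 v1=D4 (P8)
  R4 @ bar2.0: F3/E4 M7 untreated
  R7 @ bar6.0: B3->C3 leap 11st
  R2 @ bar7.0: C3/A3 M6 -> D3/D4 P8 similar

No (3 violations)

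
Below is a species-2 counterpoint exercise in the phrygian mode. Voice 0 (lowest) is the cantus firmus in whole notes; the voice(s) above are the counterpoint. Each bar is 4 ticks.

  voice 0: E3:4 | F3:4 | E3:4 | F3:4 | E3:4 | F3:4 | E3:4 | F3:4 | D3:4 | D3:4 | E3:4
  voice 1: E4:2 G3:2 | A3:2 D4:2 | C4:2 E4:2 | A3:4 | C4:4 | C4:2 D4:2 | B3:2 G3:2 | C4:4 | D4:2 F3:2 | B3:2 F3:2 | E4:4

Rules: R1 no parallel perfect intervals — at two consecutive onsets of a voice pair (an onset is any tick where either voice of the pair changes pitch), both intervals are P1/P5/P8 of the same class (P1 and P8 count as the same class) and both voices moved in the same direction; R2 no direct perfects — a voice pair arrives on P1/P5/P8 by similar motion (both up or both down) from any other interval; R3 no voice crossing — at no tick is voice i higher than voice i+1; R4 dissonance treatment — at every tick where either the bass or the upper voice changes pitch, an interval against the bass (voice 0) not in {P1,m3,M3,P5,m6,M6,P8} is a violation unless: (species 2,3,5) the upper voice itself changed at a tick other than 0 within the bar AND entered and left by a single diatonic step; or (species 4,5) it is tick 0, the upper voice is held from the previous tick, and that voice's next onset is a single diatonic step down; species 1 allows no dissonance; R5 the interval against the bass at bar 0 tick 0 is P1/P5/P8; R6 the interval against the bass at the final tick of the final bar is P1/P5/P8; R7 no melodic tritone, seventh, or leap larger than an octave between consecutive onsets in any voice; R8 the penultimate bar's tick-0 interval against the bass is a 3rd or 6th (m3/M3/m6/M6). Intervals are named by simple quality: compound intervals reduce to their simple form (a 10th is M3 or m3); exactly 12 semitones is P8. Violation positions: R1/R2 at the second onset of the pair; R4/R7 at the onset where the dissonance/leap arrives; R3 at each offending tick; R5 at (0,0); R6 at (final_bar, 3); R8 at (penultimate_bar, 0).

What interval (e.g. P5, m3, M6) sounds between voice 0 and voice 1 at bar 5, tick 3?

M6

voice 0=F3 voice 1=D4 -> M6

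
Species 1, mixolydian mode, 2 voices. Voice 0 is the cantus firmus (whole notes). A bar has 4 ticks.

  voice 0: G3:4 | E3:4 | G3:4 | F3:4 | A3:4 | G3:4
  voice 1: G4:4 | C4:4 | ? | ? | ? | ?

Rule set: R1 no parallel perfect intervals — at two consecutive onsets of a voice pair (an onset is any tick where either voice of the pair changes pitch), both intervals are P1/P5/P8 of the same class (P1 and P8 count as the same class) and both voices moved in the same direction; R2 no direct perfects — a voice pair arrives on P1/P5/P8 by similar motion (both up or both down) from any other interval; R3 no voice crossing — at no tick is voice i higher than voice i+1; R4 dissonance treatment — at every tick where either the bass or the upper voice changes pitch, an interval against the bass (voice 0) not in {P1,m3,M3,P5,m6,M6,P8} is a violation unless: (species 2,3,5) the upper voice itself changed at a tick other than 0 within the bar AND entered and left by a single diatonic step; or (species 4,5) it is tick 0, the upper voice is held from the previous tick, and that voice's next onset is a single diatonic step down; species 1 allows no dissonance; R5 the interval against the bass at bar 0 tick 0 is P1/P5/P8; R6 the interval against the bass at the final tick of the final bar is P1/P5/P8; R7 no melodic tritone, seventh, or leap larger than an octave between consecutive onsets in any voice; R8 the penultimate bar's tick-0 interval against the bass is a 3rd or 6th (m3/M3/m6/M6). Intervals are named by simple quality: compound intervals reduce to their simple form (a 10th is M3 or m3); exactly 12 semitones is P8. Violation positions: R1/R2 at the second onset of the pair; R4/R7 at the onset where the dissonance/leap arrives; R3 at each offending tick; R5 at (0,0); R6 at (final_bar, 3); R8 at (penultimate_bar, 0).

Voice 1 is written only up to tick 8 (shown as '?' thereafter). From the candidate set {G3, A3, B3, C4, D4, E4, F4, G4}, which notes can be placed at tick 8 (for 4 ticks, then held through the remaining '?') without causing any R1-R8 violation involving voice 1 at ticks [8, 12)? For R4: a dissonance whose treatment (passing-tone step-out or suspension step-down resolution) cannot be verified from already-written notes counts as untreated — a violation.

G3: legal
A3: violates R4
B3: legal
C4: violates R4
D4: violates R2
E4: legal
F4: violates R4
G4: violates R2

{B3, E4, G3}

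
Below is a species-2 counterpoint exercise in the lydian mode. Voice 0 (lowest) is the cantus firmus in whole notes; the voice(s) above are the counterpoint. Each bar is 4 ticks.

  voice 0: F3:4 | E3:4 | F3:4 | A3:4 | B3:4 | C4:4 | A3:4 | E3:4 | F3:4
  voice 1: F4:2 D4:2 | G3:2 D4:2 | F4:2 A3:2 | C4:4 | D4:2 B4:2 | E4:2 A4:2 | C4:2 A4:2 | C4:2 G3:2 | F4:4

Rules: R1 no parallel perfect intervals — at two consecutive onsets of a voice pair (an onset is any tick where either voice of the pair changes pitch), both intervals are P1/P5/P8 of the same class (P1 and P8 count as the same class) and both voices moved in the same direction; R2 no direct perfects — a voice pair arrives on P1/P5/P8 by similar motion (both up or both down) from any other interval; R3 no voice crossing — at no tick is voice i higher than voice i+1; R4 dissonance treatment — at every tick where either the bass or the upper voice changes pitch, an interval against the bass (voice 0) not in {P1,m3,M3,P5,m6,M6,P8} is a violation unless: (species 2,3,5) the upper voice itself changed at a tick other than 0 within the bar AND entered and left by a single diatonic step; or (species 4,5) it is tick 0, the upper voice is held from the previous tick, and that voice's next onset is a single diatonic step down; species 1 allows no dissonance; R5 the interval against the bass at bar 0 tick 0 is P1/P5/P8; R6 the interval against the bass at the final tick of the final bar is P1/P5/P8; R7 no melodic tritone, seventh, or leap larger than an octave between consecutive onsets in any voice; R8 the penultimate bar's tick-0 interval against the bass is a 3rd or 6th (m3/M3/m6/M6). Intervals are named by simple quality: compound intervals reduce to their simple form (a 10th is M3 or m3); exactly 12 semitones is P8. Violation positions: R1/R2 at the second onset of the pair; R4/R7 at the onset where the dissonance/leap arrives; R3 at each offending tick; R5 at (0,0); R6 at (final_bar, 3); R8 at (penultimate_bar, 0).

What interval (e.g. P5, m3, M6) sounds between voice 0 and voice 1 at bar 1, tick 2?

voice 0=E3 voice 1=D4 -> m7

m7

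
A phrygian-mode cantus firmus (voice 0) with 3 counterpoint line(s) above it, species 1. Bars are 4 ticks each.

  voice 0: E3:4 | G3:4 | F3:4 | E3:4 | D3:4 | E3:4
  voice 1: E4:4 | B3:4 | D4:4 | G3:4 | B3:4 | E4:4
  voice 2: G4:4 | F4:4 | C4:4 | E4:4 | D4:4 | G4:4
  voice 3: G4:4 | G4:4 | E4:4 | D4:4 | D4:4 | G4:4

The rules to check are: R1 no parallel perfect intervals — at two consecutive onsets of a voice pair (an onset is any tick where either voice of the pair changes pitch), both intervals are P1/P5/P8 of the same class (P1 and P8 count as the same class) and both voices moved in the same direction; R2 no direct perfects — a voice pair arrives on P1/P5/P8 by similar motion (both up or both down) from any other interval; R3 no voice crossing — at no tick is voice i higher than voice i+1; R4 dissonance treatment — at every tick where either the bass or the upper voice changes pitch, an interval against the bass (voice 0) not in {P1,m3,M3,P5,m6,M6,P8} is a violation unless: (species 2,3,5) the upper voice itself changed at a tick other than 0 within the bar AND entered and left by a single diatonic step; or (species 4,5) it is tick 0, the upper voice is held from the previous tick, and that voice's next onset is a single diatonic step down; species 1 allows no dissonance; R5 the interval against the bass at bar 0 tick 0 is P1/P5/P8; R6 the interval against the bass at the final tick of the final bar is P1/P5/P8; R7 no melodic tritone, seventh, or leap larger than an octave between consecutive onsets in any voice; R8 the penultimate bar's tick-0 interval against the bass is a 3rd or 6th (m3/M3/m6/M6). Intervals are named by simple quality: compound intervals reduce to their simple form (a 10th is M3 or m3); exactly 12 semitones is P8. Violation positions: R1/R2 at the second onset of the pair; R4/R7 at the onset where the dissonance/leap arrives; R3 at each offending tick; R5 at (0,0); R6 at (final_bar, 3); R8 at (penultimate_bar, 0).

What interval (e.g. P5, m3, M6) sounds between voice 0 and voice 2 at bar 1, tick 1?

voice 0=G3 voice 2=F4 -> m7

m7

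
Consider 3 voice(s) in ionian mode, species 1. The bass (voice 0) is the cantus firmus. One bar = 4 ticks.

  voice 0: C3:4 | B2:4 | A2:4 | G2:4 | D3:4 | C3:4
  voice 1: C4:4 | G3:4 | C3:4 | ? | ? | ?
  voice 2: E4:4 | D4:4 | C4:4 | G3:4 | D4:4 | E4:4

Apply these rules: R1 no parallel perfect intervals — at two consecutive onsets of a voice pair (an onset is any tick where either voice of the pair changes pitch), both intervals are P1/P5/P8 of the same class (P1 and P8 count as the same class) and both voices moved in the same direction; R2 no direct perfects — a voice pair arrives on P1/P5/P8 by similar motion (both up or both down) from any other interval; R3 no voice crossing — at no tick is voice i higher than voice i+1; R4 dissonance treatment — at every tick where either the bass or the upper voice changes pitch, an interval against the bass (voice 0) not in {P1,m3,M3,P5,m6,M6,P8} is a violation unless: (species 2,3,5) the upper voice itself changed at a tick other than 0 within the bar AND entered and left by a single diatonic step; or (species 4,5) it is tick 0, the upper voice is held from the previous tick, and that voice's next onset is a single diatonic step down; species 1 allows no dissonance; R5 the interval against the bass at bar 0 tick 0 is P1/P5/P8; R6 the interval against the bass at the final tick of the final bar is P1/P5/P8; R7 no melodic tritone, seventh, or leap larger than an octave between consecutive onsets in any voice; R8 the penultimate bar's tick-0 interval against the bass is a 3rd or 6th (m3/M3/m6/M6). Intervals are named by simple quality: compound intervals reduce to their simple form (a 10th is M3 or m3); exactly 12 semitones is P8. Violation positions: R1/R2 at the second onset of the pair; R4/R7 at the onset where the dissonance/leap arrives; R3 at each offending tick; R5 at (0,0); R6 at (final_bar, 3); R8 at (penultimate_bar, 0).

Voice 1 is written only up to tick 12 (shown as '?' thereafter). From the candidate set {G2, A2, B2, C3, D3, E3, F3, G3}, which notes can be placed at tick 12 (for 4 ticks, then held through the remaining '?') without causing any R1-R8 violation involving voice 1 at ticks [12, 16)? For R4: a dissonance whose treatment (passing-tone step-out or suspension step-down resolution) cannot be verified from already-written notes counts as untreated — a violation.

{B2, D3, E3, G3}

G2: violates R1,R2
A2: violates R4
B2: legal
C3: violates R4
D3: legal
E3: legal
F3: violates R4
G3: legal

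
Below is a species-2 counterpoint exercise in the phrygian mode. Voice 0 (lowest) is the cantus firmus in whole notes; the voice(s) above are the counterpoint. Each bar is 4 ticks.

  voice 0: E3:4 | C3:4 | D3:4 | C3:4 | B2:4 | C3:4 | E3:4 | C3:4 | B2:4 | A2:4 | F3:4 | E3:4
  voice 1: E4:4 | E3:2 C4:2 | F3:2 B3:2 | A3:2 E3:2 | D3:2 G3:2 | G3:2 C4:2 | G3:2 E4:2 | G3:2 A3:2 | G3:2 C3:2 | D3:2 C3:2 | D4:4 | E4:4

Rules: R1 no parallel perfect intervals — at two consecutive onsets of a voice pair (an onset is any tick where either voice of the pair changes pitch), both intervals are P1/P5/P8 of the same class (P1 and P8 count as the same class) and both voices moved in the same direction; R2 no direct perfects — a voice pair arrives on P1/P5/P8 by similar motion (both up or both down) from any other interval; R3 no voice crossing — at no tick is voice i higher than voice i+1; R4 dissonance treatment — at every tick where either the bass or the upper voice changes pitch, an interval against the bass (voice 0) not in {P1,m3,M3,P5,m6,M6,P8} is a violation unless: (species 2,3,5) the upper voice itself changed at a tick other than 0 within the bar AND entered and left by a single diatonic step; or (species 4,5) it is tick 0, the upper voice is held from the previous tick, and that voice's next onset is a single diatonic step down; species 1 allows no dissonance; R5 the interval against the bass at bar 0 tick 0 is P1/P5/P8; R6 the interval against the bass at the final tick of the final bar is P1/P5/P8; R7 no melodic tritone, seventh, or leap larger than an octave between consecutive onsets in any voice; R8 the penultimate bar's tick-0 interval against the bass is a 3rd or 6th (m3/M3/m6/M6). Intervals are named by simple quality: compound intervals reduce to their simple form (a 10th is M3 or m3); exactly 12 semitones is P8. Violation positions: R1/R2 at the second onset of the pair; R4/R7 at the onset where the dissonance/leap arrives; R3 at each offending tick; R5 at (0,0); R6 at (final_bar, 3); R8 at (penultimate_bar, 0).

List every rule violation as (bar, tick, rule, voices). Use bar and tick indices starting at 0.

bar 0: v0=E3 v1=E4 downbeat P8
bar 1: v0=C3 v1=E3 downbeat M3
bar 2: v0=D3 v1=F3 downbeat m3
bar 3: v0=C3 v1=A3 downbeat M6
bar 4: v0=B2 v1=D3 downbeat m3
bar 5: v0=C3 v1=G3 downbeat P5
bar 6: v0=E3 v1=G3 downbeat m3
bar 7: v0=C3 v1=G3 downbeat P5
bar 8: v0=B2 v1=G3 downbeat m6
bar 9: v0=A2 v1=D3 downbeat P4
bar 10: v0=F3 v1=D4 downbeat M6
bar 11: v0=E3 v1=E4 downbeat P8
  -> R7 @ bar 2 tick 2 v(1,): F3->B3 leap 6st
  -> R2 @ bar 7 tick 0 v(0, 1): E3/E4 P8 -> C3/G3 P5 similar
  -> R4 @ bar 8 tick 2 v(0, 1): B2/C3 m2 untreated
  -> R4 @ bar 9 tick 0 v(0, 1): A2/D3 P4 untreated
  -> R7 @ bar 10 tick 0 v(1,): C3->D4 leap 14st

(2, 2, R7, (1,))
(7, 0, R2, (0, 1))
(8, 2, R4, (0, 1))
(9, 0, R4, (0, 1))
(10, 0, R7, (1,))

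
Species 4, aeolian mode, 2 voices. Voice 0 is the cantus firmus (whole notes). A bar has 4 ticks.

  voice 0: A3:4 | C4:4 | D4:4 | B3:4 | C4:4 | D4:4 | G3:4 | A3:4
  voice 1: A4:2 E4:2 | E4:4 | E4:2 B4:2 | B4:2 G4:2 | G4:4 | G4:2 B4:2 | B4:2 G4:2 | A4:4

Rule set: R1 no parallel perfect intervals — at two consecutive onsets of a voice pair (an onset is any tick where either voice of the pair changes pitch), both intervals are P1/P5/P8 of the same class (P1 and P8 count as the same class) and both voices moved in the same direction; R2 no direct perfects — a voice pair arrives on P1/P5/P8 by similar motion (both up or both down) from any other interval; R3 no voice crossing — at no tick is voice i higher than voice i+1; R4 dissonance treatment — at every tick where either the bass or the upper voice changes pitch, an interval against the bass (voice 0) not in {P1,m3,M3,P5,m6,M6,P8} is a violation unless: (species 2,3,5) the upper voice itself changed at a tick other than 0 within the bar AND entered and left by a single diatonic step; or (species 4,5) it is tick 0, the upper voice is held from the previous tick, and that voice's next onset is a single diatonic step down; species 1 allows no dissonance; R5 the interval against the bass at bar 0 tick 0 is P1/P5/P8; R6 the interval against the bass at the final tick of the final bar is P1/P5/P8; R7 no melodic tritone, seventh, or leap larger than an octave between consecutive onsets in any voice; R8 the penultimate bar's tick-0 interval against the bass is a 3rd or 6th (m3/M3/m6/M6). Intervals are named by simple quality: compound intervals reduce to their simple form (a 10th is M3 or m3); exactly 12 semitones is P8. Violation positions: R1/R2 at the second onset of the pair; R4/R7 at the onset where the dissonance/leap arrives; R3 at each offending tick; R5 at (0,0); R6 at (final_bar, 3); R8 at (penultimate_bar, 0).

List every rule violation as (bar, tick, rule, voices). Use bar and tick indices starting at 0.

bar 0: v0=A3 v1=A4 downbeat P8
bar 1: v0=C4 v1=E4 downbeat M3
bar 2: v0=D4 v1=E4 downbeat M2
bar 3: v0=B3 v1=B4 downbeat P8
bar 4: v0=C4 v1=G4 downbeat P5
bar 5: v0=D4 v1=G4 downbeat P4
bar 6: v0=G3 v1=B4 downbeat M3
bar 7: v0=A3 v1=A4 downbeat P8
  -> R4 @ bar 2 tick 0 v(0, 1): D4/E4 M2 untreated
  -> R4 @ bar 5 tick 0 v(0, 1): D4/G4 P4 untreated
  -> R1 @ bar 7 tick 0 v(0, 1): G3/G4 P8 -> A3/A4 P8 similar

(2, 0, R4, (0, 1))
(5, 0, R4, (0, 1))
(7, 0, R1, (0, 1))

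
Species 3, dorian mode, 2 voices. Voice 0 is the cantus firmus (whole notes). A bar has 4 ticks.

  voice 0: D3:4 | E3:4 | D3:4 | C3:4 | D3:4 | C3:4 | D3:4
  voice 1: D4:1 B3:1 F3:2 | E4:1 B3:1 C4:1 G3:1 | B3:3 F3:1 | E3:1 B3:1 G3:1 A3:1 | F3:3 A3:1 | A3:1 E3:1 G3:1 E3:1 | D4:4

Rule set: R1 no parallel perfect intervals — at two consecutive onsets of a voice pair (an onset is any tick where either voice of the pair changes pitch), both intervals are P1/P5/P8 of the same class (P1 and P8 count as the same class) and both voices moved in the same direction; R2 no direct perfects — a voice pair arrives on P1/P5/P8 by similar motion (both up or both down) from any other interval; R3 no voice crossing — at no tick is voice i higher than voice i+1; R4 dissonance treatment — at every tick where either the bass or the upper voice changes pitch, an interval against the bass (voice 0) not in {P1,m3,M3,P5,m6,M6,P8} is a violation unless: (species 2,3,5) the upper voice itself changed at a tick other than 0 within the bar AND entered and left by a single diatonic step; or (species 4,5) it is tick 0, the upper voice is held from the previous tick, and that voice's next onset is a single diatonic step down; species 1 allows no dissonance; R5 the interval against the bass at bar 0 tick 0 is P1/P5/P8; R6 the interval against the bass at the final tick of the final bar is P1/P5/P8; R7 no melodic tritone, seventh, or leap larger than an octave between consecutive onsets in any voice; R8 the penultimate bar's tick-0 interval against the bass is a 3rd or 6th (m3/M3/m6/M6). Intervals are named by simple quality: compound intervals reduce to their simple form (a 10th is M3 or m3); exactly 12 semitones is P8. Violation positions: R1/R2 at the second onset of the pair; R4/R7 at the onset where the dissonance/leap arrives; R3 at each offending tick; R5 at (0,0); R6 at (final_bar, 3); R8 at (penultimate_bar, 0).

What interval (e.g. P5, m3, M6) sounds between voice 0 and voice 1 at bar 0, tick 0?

voice 0=D3 voice 1=D4 -> P8

P8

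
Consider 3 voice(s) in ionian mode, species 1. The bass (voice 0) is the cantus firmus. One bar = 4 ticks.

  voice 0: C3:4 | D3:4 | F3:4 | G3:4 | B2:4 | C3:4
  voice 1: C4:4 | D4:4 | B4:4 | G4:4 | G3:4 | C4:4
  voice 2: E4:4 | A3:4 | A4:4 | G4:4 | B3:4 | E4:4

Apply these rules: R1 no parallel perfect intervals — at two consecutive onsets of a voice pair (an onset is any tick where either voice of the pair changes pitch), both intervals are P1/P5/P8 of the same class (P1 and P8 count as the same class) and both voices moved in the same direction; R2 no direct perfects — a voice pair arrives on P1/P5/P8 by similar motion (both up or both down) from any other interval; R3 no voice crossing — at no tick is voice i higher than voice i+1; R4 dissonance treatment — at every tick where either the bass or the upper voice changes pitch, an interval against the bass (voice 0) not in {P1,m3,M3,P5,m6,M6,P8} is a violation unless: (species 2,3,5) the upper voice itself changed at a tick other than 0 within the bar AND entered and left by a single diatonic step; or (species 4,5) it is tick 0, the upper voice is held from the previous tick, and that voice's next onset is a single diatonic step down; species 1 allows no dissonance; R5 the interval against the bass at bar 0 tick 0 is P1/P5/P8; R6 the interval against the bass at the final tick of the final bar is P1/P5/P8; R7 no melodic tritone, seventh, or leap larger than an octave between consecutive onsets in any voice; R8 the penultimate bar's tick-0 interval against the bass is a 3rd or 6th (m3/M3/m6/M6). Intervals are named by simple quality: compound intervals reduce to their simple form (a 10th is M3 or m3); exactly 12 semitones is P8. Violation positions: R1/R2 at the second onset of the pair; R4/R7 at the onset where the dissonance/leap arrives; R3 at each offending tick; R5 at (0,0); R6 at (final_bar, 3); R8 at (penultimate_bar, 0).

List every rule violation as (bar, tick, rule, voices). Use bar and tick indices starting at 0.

(0, 0, R5, (0, 2))
(1, 0, R1, (0, 1))
(1, 0, R3, (1, 2))
(1, 1, R3, (1, 2))
(1, 2, R3, (1, 2))
(1, 3, R3, (1, 2))
(2, 0, R3, (1, 2))
(2, 0, R4, (0, 1))
(2, 1, R3, (1, 2))
(2, 2, R3, (1, 2))
(2, 3, R3, (1, 2))
(3, 0, R2, (1, 2))
(4, 0, R1, (0, 2))
(4, 0, R8, (0, 2))
(5, 0, R2, (0, 1))
(5, 3, R6, (0, 2))

bar 0: v0=C3 v1=C4 v2=E4 downbeat M3
bar 1: v0=D3 v1=D4 v2=A3 downbeat P5
bar 2: v0=F3 v1=B4 v2=A4 downbeat M3
bar 3: v0=G3 v1=G4 v2=G4 downbeat P8
bar 4: v0=B2 v1=G3 v2=B3 downbeat P8
bar 5: v0=C3 v1=C4 v2=E4 downbeat M3
  -> R5 @ bar 0 tick 0 v(0, 2): opens on M3
  -> R1 @ bar 1 tick 0 v(0, 1): C3/C4 P8 -> D3/D4 P8 similar
  -> R3 @ bar 1 tick 0 v(1, 2): D4 above A3
  -> R3 @ bar 1 tick 1 v(1, 2): D4 above A3
  -> R3 @ bar 1 tick 2 v(1, 2): D4 above A3
  -> R3 @ bar 1 tick 3 v(1, 2): D4 above A3
  -> R3 @ bar 2 tick 0 v(1, 2): B4 above A4
  -> R4 @ bar 2 tick 0 v(0, 1): F3/B4 TT untreated
  -> R3 @ bar 2 tick 1 v(1, 2): B4 above A4
  -> R3 @ bar 2 tick 2 v(1, 2): B4 above A4
  -> R3 @ bar 2 tick 3 v(1, 2): B4 above A4
  -> R2 @ bar 3 tick 0 v(1, 2): B4/A4 M2 -> G4/G4 P1 similar
  -> R1 @ bar 4 tick 0 v(0, 2): G3/G4 P8 -> B2/B3 P8 similar
  -> R8 @ bar 4 tick 0 v(0, 2): penult P8 not 3rd/6th
  -> R2 @ bar 5 tick 0 v(0, 1): B2/G3 m6 -> C3/C4 P8 similar
  -> R6 @ bar 5 tick 3 v(0, 2): closes on M3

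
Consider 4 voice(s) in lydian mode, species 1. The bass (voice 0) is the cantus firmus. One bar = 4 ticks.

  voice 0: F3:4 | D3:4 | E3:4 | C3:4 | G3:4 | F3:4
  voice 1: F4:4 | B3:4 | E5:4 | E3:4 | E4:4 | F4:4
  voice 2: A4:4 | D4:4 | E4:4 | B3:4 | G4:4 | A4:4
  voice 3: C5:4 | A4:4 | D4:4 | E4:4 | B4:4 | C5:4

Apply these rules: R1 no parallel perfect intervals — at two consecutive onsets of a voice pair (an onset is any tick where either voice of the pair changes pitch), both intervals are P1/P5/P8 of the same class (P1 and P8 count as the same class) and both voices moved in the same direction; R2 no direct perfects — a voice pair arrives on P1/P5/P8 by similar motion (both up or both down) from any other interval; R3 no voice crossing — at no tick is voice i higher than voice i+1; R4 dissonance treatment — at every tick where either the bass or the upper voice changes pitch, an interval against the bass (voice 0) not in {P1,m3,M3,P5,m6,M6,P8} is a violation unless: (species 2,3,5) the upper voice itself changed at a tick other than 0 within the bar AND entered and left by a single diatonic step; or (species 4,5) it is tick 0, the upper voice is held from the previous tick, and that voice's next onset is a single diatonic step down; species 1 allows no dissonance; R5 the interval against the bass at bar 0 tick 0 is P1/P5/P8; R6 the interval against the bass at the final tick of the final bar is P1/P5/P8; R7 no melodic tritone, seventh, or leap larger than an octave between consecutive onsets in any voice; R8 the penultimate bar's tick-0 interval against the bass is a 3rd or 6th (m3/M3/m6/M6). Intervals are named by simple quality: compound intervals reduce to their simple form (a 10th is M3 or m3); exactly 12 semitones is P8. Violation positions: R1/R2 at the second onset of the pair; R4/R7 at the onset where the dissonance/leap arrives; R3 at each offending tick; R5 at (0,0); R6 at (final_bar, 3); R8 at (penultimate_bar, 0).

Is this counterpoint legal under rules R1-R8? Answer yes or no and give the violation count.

bar 0: v0=F3 v1=F4 v2=A4 v3=C5 (P5)
bar 1: v0=D3 v1=B3 v2=D4 v3=A4 (P5)
bar 2: v0=E3 v1=E5 v2=E4 v3=D4 (m7)
bar 3: v0=C3 v1=E3 v2=B3 v3=E4 (M3)
bar 4: v0=G3 v1=E4 v2=G4 v3=B4 (M3)
bar 5: v0=F3 v1=F4 v2=A4 v3=C5 (P5)
  R5 @ bar0.0: opens on M3
  R1 @ bar1.0: F3/C5 P5 -> D3/A4 P5 similar
  R2 @ bar1.0: F3/A4 M3 -> D3/D4 P8 similar
  R2 @ bar1.0: A4/C5 m3 -> D4/A4 P5 similar
  R7 @ bar1.0: F4->B3 leap 6st
  R1 @ bar2.0: D3/D4 P8 -> E3/E4 P8 similar
  R2 @ bar2.0: D3/B3 M6 -> E3/E5 P1 similar
  R2 @ bar2.0: B3/D4 m3 -> E5/E4 P8 similar
  R3 @ bar2.0: E5 above E4
  R3 @ bar2.0: E4 above D4
  R4 @ bar2.0: E3/D4 m7 untreated
  R7 @ bar2.0: B3->E5 leap 17st
  R3 @ bar2.1: E5 above E4
  R3 @ bar2.1: E4 above D4
  R3 @ bar2.2: E5 above E4
  R3 @ bar2.2: E4 above D4
  R3 @ bar2.3: E5 above E4
  R3 @ bar2.3: E4 above D4
  R2 @ bar3.0: E5/E4 P8 -> E3/B3 P5 similar
  R4 @ bar3.0: C3/B3 M7 untreated
  R7 @ bar3.0: E5->E3 leap 24st
  R2 @ bar4.0: C3/B3 M7 -> G3/G4 P8 similar
  R2 @ bar4.0: E3/E4 P8 -> E4/B4 P5 similar
  R8 @ bar4.0: penult P8 not 3rd/6th
  R1 @ bar5.0: E4/B4 P5 -> F4/C5 P5 similar
  R6 @ bar5.3: closes on M3

No (26 violations)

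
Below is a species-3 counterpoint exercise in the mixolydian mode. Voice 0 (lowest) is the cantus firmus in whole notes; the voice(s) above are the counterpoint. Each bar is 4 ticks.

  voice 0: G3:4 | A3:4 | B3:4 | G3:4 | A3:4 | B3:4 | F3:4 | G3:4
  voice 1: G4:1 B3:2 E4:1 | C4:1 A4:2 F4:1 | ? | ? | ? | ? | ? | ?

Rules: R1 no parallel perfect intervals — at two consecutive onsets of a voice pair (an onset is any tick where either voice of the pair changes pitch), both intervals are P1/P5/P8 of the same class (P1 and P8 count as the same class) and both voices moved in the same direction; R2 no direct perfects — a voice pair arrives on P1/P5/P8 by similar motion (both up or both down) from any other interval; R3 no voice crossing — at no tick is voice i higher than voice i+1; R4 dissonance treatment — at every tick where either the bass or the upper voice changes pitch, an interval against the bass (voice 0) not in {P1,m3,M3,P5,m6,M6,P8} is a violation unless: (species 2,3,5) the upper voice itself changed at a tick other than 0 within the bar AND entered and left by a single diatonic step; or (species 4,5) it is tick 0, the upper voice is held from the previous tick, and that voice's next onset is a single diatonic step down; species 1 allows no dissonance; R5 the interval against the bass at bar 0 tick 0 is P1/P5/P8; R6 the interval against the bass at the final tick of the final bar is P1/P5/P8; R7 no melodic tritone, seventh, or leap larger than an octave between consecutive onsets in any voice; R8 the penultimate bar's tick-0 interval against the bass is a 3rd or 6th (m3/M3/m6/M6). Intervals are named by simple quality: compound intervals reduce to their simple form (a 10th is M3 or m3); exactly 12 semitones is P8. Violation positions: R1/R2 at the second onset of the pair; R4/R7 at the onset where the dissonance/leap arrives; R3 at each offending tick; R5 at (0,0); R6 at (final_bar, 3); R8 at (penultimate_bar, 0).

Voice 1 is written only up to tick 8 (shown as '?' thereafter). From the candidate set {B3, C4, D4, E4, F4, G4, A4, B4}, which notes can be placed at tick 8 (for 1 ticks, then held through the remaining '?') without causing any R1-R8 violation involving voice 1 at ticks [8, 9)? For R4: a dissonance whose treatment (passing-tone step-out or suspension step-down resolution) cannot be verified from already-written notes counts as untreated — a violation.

B3: violates R7
C4: violates R4
D4: legal
E4: violates R4
F4: violates R4
G4: legal
A4: violates R4
B4: violates R2,R7

{D4, G4}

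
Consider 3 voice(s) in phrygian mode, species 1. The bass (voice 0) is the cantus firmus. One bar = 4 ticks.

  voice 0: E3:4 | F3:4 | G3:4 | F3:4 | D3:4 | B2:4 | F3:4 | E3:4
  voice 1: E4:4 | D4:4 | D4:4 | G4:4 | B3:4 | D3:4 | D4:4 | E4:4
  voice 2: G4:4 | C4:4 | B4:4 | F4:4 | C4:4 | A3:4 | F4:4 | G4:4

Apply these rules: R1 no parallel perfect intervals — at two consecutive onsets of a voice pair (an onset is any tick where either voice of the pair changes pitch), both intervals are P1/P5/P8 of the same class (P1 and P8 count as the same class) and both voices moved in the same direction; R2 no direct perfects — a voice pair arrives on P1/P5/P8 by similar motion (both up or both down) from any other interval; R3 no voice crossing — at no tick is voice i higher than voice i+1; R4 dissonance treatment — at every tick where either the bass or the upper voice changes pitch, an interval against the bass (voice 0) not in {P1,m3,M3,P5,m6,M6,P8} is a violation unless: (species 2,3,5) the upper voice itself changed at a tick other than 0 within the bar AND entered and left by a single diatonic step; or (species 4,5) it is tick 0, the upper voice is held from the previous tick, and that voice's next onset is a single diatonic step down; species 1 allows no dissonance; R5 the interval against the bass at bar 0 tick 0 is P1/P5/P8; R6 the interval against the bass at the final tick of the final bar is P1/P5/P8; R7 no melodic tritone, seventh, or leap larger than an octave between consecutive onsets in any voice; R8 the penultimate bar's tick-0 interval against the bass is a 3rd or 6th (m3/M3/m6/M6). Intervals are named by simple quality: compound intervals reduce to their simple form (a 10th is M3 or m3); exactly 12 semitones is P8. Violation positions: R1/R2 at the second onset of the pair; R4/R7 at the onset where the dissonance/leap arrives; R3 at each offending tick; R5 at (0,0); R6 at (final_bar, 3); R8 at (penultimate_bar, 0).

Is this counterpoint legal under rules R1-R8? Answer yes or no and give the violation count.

No (20 violations)

bar 0: v0=E3 v1=E4 v2=G4 (m3)
bar 1: v0=F3 v1=D4 v2=C4 (P5)
bar 2: v0=G3 v1=D4 v2=B4 (M3)
bar 3: v0=F3 v1=G4 v2=F4 (P8)
bar 4: v0=D3 v1=B3 v2=C4 (m7)
bar 5: v0=B2 v1=D3 v2=A3 (m7)
bar 6: v0=F3 v1=D4 v2=F4 (P8)
bar 7: v0=E3 v1=E4 v2=G4 (m3)
  R5 @ bar0.0: opens on m3
  R3 @ bar1.0: D4 above C4
  R3 @ bar1.1: D4 above C4
  R3 @ bar1.2: D4 above C4
  R3 @ bar1.3: D4 above C4
  R7 @ bar2.0: C4->B4 leap 11st
  R2 @ bar3.0: G3/B4 M3 -> F3/F4 P8 similar
  R3 @ bar3.0: G4 above F4
  R4 @ bar3.0: F3/G4 M2 untreated
  R7 @ bar3.0: B4->F4 leap 6st
  R3 @ bar3.1: G4 above F4
  R3 @ bar3.2: G4 above F4
  R3 @ bar3.3: G4 above F4
  R4 @ bar4.0: D3/C4 m7 untreated
  R2 @ bar5.0: B3/C4 m2 -> D3/A3 P5 similar
  R4 @ bar5.0: B2/A3 m7 untreated
  R2 @ bar6.0: B2/A3 m7 -> F3/F4 P8 similar
  R7 @ bar6.0: B2->F3 leap 6st
  R8 @ bar6.0: penult P8 not 3rd/6th
  R6 @ bar7.3: closes on m3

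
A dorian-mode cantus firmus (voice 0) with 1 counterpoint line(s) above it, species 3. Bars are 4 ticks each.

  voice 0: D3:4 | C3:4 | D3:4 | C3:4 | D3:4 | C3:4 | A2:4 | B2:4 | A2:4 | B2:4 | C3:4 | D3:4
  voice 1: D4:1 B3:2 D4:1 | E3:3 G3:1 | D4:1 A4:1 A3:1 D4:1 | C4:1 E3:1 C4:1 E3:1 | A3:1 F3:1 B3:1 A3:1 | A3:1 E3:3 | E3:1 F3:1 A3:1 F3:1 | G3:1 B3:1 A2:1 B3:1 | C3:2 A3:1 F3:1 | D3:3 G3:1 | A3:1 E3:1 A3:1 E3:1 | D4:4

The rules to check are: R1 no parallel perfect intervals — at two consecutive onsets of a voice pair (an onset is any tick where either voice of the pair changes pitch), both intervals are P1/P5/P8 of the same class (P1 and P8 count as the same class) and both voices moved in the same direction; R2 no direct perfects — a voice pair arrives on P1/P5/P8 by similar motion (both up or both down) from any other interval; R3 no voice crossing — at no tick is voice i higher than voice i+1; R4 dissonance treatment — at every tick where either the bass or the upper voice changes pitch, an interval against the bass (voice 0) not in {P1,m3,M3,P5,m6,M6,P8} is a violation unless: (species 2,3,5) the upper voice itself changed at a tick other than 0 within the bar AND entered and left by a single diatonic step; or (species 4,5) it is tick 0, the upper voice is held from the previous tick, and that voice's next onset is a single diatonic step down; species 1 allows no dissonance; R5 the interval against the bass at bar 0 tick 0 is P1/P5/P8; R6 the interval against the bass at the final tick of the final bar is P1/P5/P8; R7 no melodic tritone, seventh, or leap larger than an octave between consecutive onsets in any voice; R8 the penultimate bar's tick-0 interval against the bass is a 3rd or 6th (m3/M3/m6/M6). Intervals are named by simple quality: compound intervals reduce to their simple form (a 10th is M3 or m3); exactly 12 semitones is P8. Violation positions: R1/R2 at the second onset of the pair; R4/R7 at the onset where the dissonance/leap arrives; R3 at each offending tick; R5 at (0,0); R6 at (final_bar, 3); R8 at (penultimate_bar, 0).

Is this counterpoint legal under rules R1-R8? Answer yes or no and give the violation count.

No (12 violations)

bar 0: v0=D3 v1=D4 (P8)
bar 1: v0=C3 v1=E3 (M3)
bar 2: v0=D3 v1=D4 (P8)
bar 3: v0=C3 v1=C4 (P8)
bar 4: v0=D3 v1=A3 (P5)
bar 5: v0=C3 v1=A3 (M6)
bar 6: v0=A2 v1=E3 (P5)
bar 7: v0=B2 v1=G3 (m6)
bar 8: v0=A2 v1=C3 (m3)
bar 9: v0=B2 v1=D3 (m3)
bar 10: v0=C3 v1=A3 (M6)
bar 11: v0=D3 v1=D4 (P8)
  R7 @ bar1.0: D4->E3 leap 10st
  R2 @ bar2.0: C3/G3 P5 -> D3/D4 P8 similar
  R1 @ bar3.0: D3/D4 P8 -> C3/C4 P8 similar
  R2 @ bar4.0: C3/E3 M3 -> D3/A3 P5 similar
  R7 @ bar4.2: F3->B3 leap 6st
  R3 @ bar7.2: B2 above A2
  R4 @ bar7.2: B2/A2 M2 untreated
  R7 @ bar7.2: B3->A2 leap 14st
  R7 @ bar7.3: A2->B3 leap 14st
  R7 @ bar8.0: B3->C3 leap 11st
  R2 @ bar11.0: C3/E3 M3 -> D3/D4 P8 similar
  R7 @ bar11.0: E3->D4 leap 10st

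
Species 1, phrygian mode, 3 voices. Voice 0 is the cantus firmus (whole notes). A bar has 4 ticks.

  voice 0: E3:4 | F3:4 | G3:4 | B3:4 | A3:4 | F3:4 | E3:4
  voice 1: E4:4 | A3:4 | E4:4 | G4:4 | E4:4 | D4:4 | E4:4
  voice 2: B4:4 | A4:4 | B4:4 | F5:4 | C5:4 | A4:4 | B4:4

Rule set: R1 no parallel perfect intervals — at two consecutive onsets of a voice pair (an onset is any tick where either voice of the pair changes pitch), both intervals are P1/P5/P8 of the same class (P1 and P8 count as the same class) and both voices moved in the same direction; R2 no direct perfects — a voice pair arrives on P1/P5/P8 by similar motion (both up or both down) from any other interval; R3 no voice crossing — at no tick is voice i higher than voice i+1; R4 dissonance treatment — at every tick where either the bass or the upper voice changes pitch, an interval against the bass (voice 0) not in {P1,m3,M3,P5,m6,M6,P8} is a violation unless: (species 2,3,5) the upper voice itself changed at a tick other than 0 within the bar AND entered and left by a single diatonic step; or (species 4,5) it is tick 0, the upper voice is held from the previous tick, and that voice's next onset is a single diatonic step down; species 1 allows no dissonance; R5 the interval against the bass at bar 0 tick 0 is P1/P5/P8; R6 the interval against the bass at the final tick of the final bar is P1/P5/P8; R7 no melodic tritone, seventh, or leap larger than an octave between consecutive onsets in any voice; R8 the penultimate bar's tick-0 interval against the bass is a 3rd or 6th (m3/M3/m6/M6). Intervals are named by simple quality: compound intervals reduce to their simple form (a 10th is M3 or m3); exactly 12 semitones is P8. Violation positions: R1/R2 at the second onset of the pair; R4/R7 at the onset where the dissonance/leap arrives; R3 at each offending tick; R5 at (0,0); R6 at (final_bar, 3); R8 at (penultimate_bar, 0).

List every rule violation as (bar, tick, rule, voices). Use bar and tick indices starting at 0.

(1, 0, R2, (1, 2))
(2, 0, R2, (1, 2))
(3, 0, R4, (0, 2))
(3, 0, R7, (2,))
(4, 0, R2, (0, 1))
(5, 0, R2, (1, 2))
(6, 0, R1, (1, 2))

bar 0: v0=E3 v1=E4 v2=B4 downbeat P5
bar 1: v0=F3 v1=A3 v2=A4 downbeat M3
bar 2: v0=G3 v1=E4 v2=B4 downbeat M3
bar 3: v0=B3 v1=G4 v2=F5 downbeat TT
bar 4: v0=A3 v1=E4 v2=C5 downbeat m3
bar 5: v0=F3 v1=D4 v2=A4 downbeat M3
bar 6: v0=E3 v1=E4 v2=B4 downbeat P5
  -> R2 @ bar 1 tick 0 v(1, 2): E4/B4 P5 -> A3/A4 P8 similar
  -> R2 @ bar 2 tick 0 v(1, 2): A3/A4 P8 -> E4/B4 P5 similar
  -> R4 @ bar 3 tick 0 v(0, 2): B3/F5 TT untreated
  -> R7 @ bar 3 tick 0 v(2,): B4->F5 leap 6st
  -> R2 @ bar 4 tick 0 v(0, 1): B3/G4 m6 -> A3/E4 P5 similar
  -> R2 @ bar 5 tick 0 v(1, 2): E4/C5 m6 -> D4/A4 P5 similar
  -> R1 @ bar 6 tick 0 v(1, 2): D4/A4 P5 -> E4/B4 P5 similar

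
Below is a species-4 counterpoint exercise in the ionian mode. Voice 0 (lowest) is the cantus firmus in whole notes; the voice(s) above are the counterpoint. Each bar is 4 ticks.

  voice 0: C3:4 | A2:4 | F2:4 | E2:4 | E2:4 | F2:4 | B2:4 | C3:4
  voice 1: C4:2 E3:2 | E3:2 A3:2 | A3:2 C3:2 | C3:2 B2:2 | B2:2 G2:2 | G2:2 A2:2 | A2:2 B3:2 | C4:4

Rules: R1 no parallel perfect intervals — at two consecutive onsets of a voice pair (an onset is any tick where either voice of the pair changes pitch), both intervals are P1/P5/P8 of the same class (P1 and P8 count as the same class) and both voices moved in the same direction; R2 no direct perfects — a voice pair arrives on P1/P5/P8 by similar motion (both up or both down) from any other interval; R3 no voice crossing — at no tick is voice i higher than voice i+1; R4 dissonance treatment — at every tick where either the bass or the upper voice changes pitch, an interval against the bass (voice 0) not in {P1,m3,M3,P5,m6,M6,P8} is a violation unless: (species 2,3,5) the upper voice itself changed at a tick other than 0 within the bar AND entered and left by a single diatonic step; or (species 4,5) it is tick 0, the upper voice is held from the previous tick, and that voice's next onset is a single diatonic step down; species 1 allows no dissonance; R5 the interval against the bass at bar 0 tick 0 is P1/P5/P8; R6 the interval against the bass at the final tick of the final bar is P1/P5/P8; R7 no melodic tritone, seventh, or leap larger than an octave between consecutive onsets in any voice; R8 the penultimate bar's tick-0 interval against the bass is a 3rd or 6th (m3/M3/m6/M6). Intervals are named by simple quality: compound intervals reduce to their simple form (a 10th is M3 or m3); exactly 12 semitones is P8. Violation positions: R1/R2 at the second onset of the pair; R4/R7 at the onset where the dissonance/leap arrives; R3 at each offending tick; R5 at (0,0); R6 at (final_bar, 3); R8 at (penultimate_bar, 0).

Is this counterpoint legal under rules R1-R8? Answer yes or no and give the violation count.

No (8 violations)

bar 0: v0=C3 v1=C4 (P8)
bar 1: v0=A2 v1=E3 (P5)
bar 2: v0=F2 v1=A3 (M3)
bar 3: v0=E2 v1=C3 (m6)
bar 4: v0=E2 v1=B2 (P5)
bar 5: v0=F2 v1=G2 (M2)
bar 6: v0=B2 v1=A2 (M2)
bar 7: v0=C3 v1=C4 (P8)
  R4 @ bar5.0: F2/G2 M2 untreated
  R3 @ bar6.0: B2 above A2
  R4 @ bar6.0: B2/A2 M2 untreated
  R7 @ bar6.0: F2->B2 leap 6st
  R8 @ bar6.0: penult M2 not 3rd/6th
  R3 @ bar6.1: B2 above A2
  R7 @ bar6.2: A2->B3 leap 14st
  R1 @ bar7.0: B2/B3 P8 -> C3/C4 P8 similar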